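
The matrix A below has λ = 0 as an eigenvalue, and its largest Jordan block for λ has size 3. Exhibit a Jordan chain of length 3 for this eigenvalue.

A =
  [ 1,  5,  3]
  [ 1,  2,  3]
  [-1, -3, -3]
A Jordan chain for λ = 0 of length 3:
v_1 = (3, 0, -1)ᵀ
v_2 = (1, 1, -1)ᵀ
v_3 = (1, 0, 0)ᵀ

Let N = A − (0)·I. We want v_3 with N^3 v_3 = 0 but N^2 v_3 ≠ 0; then v_{j-1} := N · v_j for j = 3, …, 2.

Pick v_3 = (1, 0, 0)ᵀ.
Then v_2 = N · v_3 = (1, 1, -1)ᵀ.
Then v_1 = N · v_2 = (3, 0, -1)ᵀ.

Sanity check: (A − (0)·I) v_1 = (0, 0, 0)ᵀ = 0. ✓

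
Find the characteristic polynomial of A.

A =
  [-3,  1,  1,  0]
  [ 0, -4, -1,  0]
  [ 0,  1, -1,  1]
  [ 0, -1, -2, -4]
x^4 + 12*x^3 + 54*x^2 + 108*x + 81

Expanding det(x·I − A) (e.g. by cofactor expansion or by noting that A is similar to its Jordan form J, which has the same characteristic polynomial as A) gives
  χ_A(x) = x^4 + 12*x^3 + 54*x^2 + 108*x + 81
which factors as (x + 3)^4. The eigenvalues (with algebraic multiplicities) are λ = -3 with multiplicity 4.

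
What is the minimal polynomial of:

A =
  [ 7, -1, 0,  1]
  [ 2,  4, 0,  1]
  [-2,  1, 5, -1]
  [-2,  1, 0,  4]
x^2 - 10*x + 25

The characteristic polynomial is χ_A(x) = (x - 5)^4, so the eigenvalues are known. The minimal polynomial is
  m_A(x) = Π_λ (x − λ)^{k_λ}
where k_λ is the size of the *largest* Jordan block for λ (equivalently, the smallest k with (A − λI)^k v = 0 for every generalised eigenvector v of λ).

  λ = 5: largest Jordan block has size 2, contributing (x − 5)^2

So m_A(x) = (x - 5)^2 = x^2 - 10*x + 25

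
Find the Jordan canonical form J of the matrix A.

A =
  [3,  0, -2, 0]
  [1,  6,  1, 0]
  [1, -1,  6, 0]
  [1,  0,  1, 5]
J_3(5) ⊕ J_1(5)

The characteristic polynomial is
  det(x·I − A) = x^4 - 20*x^3 + 150*x^2 - 500*x + 625 = (x - 5)^4

Eigenvalues and multiplicities (the geometric multiplicity of λ is n − rank(A − λI), which equals the number of Jordan blocks for λ):
  λ = 5: algebraic multiplicity = 4, geometric multiplicity = 2

Determining the block sizes for each eigenvalue:
  λ = 5: with am = 4 and gm = 2, the partition is not yet determined (e.g. several partitions of 4 into 2 parts exist). Let N = A − (5)·I. Computing rank(N^1) = 2, rank(N^2) = 1, rank(N^3) = 0; the number of blocks of size ≥ j is rank(N^{j−1}) − rank(N^j), giving [2, 1, 1]. So we have 1 block(s) of size 3, 1 block(s) of size 1 → block sizes [3, 1]

Assembling the blocks gives a Jordan form
J =
  [5, 1, 0, 0]
  [0, 5, 1, 0]
  [0, 0, 5, 0]
  [0, 0, 0, 5]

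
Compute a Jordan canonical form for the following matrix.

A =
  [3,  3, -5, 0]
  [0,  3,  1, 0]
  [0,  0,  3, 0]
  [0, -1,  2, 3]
J_3(3) ⊕ J_1(3)

The characteristic polynomial is
  det(x·I − A) = x^4 - 12*x^3 + 54*x^2 - 108*x + 81 = (x - 3)^4

Eigenvalues and multiplicities (the geometric multiplicity of λ is n − rank(A − λI), which equals the number of Jordan blocks for λ):
  λ = 3: algebraic multiplicity = 4, geometric multiplicity = 2

Determining the block sizes for each eigenvalue:
  λ = 3: with am = 4 and gm = 2, the partition is not yet determined (e.g. several partitions of 4 into 2 parts exist). Let N = A − (3)·I. Computing rank(N^1) = 2, rank(N^2) = 1, rank(N^3) = 0; the number of blocks of size ≥ j is rank(N^{j−1}) − rank(N^j), giving [2, 1, 1]. So we have 1 block(s) of size 3, 1 block(s) of size 1 → block sizes [3, 1]

Assembling the blocks gives a Jordan form
J =
  [3, 1, 0, 0]
  [0, 3, 1, 0]
  [0, 0, 3, 0]
  [0, 0, 0, 3]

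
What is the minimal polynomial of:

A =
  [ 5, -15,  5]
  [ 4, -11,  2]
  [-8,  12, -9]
x^2 + 10*x + 25

The characteristic polynomial is χ_A(x) = (x + 5)^3, so the eigenvalues are known. The minimal polynomial is
  m_A(x) = Π_λ (x − λ)^{k_λ}
where k_λ is the size of the *largest* Jordan block for λ (equivalently, the smallest k with (A − λI)^k v = 0 for every generalised eigenvector v of λ).

  λ = -5: largest Jordan block has size 2, contributing (x + 5)^2

So m_A(x) = (x + 5)^2 = x^2 + 10*x + 25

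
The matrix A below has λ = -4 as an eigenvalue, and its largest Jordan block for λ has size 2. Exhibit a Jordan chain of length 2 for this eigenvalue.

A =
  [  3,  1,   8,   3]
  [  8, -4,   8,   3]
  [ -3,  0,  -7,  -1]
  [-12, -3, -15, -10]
A Jordan chain for λ = -4 of length 2:
v_1 = (1, 1, -1, 0)ᵀ
v_2 = (2, 2, 0, -5)ᵀ

Let N = A − (-4)·I. We want v_2 with N^2 v_2 = 0 but N^1 v_2 ≠ 0; then v_{j-1} := N · v_j for j = 2, …, 2.

Pick v_2 = (2, 2, 0, -5)ᵀ.
Then v_1 = N · v_2 = (1, 1, -1, 0)ᵀ.

Sanity check: (A − (-4)·I) v_1 = (0, 0, 0, 0)ᵀ = 0. ✓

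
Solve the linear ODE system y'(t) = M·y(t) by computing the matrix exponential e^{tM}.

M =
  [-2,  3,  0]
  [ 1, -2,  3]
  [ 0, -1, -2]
e^{tM} =
  [3*t^2*exp(-2*t)/2 + exp(-2*t), 3*t*exp(-2*t), 9*t^2*exp(-2*t)/2]
  [t*exp(-2*t), exp(-2*t), 3*t*exp(-2*t)]
  [-t^2*exp(-2*t)/2, -t*exp(-2*t), -3*t^2*exp(-2*t)/2 + exp(-2*t)]

Strategy: write M = P · J · P⁻¹ where J is a Jordan canonical form, so e^{tM} = P · e^{tJ} · P⁻¹, and e^{tJ} can be computed block-by-block.

M has Jordan form
J =
  [-2,  1,  0]
  [ 0, -2,  1]
  [ 0,  0, -2]
(up to reordering of blocks).

Per-block formulas:
  For a 3×3 Jordan block J_3(-2): exp(t · J_3(-2)) = e^(-2t)·(I + t·N + (t^2/2)·N^2), where N is the 3×3 nilpotent shift.

After assembling e^{tJ} and conjugating by P, we get:

e^{tM} =
  [3*t^2*exp(-2*t)/2 + exp(-2*t), 3*t*exp(-2*t), 9*t^2*exp(-2*t)/2]
  [t*exp(-2*t), exp(-2*t), 3*t*exp(-2*t)]
  [-t^2*exp(-2*t)/2, -t*exp(-2*t), -3*t^2*exp(-2*t)/2 + exp(-2*t)]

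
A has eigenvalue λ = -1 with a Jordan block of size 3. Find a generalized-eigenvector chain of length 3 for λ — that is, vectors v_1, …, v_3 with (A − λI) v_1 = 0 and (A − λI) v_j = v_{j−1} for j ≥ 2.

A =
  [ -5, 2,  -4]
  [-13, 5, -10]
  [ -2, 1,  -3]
A Jordan chain for λ = -1 of length 3:
v_1 = (-2, -6, -1)ᵀ
v_2 = (-4, -13, -2)ᵀ
v_3 = (1, 0, 0)ᵀ

Let N = A − (-1)·I. We want v_3 with N^3 v_3 = 0 but N^2 v_3 ≠ 0; then v_{j-1} := N · v_j for j = 3, …, 2.

Pick v_3 = (1, 0, 0)ᵀ.
Then v_2 = N · v_3 = (-4, -13, -2)ᵀ.
Then v_1 = N · v_2 = (-2, -6, -1)ᵀ.

Sanity check: (A − (-1)·I) v_1 = (0, 0, 0)ᵀ = 0. ✓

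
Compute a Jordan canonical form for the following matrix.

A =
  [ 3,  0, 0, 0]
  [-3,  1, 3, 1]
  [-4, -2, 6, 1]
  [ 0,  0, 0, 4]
J_2(3) ⊕ J_2(4)

The characteristic polynomial is
  det(x·I − A) = x^4 - 14*x^3 + 73*x^2 - 168*x + 144 = (x - 4)^2*(x - 3)^2

Eigenvalues and multiplicities (the geometric multiplicity of λ is n − rank(A − λI), which equals the number of Jordan blocks for λ):
  λ = 3: algebraic multiplicity = 2, geometric multiplicity = 1
  λ = 4: algebraic multiplicity = 2, geometric multiplicity = 1

Determining the block sizes for each eigenvalue:
  λ = 3: one block (gm = 1), so the single block has size am = 2 → block sizes [2]
  λ = 4: one block (gm = 1), so the single block has size am = 2 → block sizes [2]

Assembling the blocks gives a Jordan form
J =
  [3, 1, 0, 0]
  [0, 3, 0, 0]
  [0, 0, 4, 1]
  [0, 0, 0, 4]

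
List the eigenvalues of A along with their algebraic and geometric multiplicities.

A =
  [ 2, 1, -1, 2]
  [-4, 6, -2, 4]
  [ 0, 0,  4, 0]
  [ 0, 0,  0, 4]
λ = 4: alg = 4, geom = 3

Step 1 — factor the characteristic polynomial to read off the algebraic multiplicities:
  χ_A(x) = (x - 4)^4

Step 2 — compute geometric multiplicities via the rank-nullity identity g(λ) = n − rank(A − λI):
  rank(A − (4)·I) = 1, so dim ker(A − (4)·I) = n − 1 = 3

Summary:
  λ = 4: algebraic multiplicity = 4, geometric multiplicity = 3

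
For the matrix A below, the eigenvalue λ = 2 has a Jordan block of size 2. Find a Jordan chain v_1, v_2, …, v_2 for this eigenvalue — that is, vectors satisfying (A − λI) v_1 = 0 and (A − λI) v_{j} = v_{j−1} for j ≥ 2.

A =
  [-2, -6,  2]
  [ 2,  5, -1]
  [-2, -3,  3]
A Jordan chain for λ = 2 of length 2:
v_1 = (-4, 2, -2)ᵀ
v_2 = (1, 0, 0)ᵀ

Let N = A − (2)·I. We want v_2 with N^2 v_2 = 0 but N^1 v_2 ≠ 0; then v_{j-1} := N · v_j for j = 2, …, 2.

Pick v_2 = (1, 0, 0)ᵀ.
Then v_1 = N · v_2 = (-4, 2, -2)ᵀ.

Sanity check: (A − (2)·I) v_1 = (0, 0, 0)ᵀ = 0. ✓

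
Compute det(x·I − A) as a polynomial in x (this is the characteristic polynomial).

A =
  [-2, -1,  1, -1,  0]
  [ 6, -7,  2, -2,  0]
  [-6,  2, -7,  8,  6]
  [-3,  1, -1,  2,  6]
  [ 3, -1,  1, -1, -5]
x^5 + 19*x^4 + 130*x^3 + 350*x^2 + 125*x - 625

Expanding det(x·I − A) (e.g. by cofactor expansion or by noting that A is similar to its Jordan form J, which has the same characteristic polynomial as A) gives
  χ_A(x) = x^5 + 19*x^4 + 130*x^3 + 350*x^2 + 125*x - 625
which factors as (x - 1)*(x + 5)^4. The eigenvalues (with algebraic multiplicities) are λ = -5 with multiplicity 4, λ = 1 with multiplicity 1.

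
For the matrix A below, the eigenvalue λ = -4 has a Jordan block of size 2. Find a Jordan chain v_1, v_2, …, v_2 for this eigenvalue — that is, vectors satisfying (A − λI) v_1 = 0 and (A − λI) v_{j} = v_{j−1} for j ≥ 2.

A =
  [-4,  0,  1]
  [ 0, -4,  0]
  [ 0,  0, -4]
A Jordan chain for λ = -4 of length 2:
v_1 = (1, 0, 0)ᵀ
v_2 = (0, 0, 1)ᵀ

Let N = A − (-4)·I. We want v_2 with N^2 v_2 = 0 but N^1 v_2 ≠ 0; then v_{j-1} := N · v_j for j = 2, …, 2.

Pick v_2 = (0, 0, 1)ᵀ.
Then v_1 = N · v_2 = (1, 0, 0)ᵀ.

Sanity check: (A − (-4)·I) v_1 = (0, 0, 0)ᵀ = 0. ✓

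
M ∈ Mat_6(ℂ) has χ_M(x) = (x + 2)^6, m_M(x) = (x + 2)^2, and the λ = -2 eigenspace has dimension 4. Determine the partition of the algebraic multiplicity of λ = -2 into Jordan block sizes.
Block sizes for λ = -2: [2, 2, 1, 1]

Step 1 — from the characteristic polynomial, algebraic multiplicity of λ = -2 is 6. From dim ker(M − (-2)·I) = 4, there are exactly 4 Jordan blocks for λ = -2.
Step 2 — from the minimal polynomial, the factor (x + 2)^2 tells us the largest block for λ = -2 has size 2.
Step 3 — with total size 6, 4 blocks, and largest block 2, the block sizes (in nonincreasing order) are [2, 2, 1, 1].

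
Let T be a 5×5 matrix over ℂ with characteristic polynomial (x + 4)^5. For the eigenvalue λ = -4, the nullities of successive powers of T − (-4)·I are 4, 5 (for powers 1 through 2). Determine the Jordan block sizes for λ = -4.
Block sizes for λ = -4: [2, 1, 1, 1]

From the dimensions of kernels of powers, the number of Jordan blocks of size at least j is d_j − d_{j−1} where d_j = dim ker(N^j) (with d_0 = 0). Computing the differences gives [4, 1].
The number of blocks of size exactly k is (#blocks of size ≥ k) − (#blocks of size ≥ k + 1), so the partition is: 3 block(s) of size 1, 1 block(s) of size 2.
In nonincreasing order the block sizes are [2, 1, 1, 1].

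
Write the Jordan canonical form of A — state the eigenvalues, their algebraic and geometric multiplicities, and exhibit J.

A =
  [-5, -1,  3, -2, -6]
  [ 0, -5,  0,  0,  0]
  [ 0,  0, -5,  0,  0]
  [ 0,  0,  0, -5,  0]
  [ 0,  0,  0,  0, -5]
J_2(-5) ⊕ J_1(-5) ⊕ J_1(-5) ⊕ J_1(-5)

The characteristic polynomial is
  det(x·I − A) = x^5 + 25*x^4 + 250*x^3 + 1250*x^2 + 3125*x + 3125 = (x + 5)^5

Eigenvalues and multiplicities (the geometric multiplicity of λ is n − rank(A − λI), which equals the number of Jordan blocks for λ):
  λ = -5: algebraic multiplicity = 5, geometric multiplicity = 4

Determining the block sizes for each eigenvalue:
  λ = -5: 4 blocks summing to 5 forces exactly one block of size 2 and the rest size 1 → block sizes [2, 1, 1, 1]

Assembling the blocks gives a Jordan form
J =
  [-5,  1,  0,  0,  0]
  [ 0, -5,  0,  0,  0]
  [ 0,  0, -5,  0,  0]
  [ 0,  0,  0, -5,  0]
  [ 0,  0,  0,  0, -5]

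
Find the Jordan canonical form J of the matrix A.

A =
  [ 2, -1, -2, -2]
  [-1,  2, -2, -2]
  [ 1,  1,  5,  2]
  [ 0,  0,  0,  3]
J_2(3) ⊕ J_1(3) ⊕ J_1(3)

The characteristic polynomial is
  det(x·I − A) = x^4 - 12*x^3 + 54*x^2 - 108*x + 81 = (x - 3)^4

Eigenvalues and multiplicities (the geometric multiplicity of λ is n − rank(A − λI), which equals the number of Jordan blocks for λ):
  λ = 3: algebraic multiplicity = 4, geometric multiplicity = 3

Determining the block sizes for each eigenvalue:
  λ = 3: 3 blocks summing to 4 forces exactly one block of size 2 and the rest size 1 → block sizes [2, 1, 1]

Assembling the blocks gives a Jordan form
J =
  [3, 1, 0, 0]
  [0, 3, 0, 0]
  [0, 0, 3, 0]
  [0, 0, 0, 3]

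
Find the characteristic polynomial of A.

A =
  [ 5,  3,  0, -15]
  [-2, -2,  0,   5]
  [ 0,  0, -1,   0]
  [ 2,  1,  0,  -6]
x^4 + 4*x^3 + 6*x^2 + 4*x + 1

Expanding det(x·I − A) (e.g. by cofactor expansion or by noting that A is similar to its Jordan form J, which has the same characteristic polynomial as A) gives
  χ_A(x) = x^4 + 4*x^3 + 6*x^2 + 4*x + 1
which factors as (x + 1)^4. The eigenvalues (with algebraic multiplicities) are λ = -1 with multiplicity 4.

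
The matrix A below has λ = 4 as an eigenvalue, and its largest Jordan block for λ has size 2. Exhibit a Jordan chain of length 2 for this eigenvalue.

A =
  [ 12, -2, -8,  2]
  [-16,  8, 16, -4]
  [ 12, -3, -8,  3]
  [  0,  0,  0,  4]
A Jordan chain for λ = 4 of length 2:
v_1 = (8, -16, 12, 0)ᵀ
v_2 = (1, 0, 0, 0)ᵀ

Let N = A − (4)·I. We want v_2 with N^2 v_2 = 0 but N^1 v_2 ≠ 0; then v_{j-1} := N · v_j for j = 2, …, 2.

Pick v_2 = (1, 0, 0, 0)ᵀ.
Then v_1 = N · v_2 = (8, -16, 12, 0)ᵀ.

Sanity check: (A − (4)·I) v_1 = (0, 0, 0, 0)ᵀ = 0. ✓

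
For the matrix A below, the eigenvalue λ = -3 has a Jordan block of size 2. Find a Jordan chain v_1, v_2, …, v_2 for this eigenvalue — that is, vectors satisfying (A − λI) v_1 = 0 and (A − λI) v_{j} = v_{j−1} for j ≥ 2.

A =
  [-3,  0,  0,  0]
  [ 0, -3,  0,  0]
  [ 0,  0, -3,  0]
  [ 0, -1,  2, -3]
A Jordan chain for λ = -3 of length 2:
v_1 = (0, 0, 0, -1)ᵀ
v_2 = (0, 1, 0, 0)ᵀ

Let N = A − (-3)·I. We want v_2 with N^2 v_2 = 0 but N^1 v_2 ≠ 0; then v_{j-1} := N · v_j for j = 2, …, 2.

Pick v_2 = (0, 1, 0, 0)ᵀ.
Then v_1 = N · v_2 = (0, 0, 0, -1)ᵀ.

Sanity check: (A − (-3)·I) v_1 = (0, 0, 0, 0)ᵀ = 0. ✓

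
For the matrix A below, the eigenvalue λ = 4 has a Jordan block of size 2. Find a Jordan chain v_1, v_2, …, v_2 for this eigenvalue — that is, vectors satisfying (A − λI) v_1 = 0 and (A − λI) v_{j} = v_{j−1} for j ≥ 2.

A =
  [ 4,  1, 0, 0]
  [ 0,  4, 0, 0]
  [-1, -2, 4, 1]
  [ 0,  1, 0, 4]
A Jordan chain for λ = 4 of length 2:
v_1 = (0, 0, -1, 0)ᵀ
v_2 = (1, 0, 0, 0)ᵀ

Let N = A − (4)·I. We want v_2 with N^2 v_2 = 0 but N^1 v_2 ≠ 0; then v_{j-1} := N · v_j for j = 2, …, 2.

Pick v_2 = (1, 0, 0, 0)ᵀ.
Then v_1 = N · v_2 = (0, 0, -1, 0)ᵀ.

Sanity check: (A − (4)·I) v_1 = (0, 0, 0, 0)ᵀ = 0. ✓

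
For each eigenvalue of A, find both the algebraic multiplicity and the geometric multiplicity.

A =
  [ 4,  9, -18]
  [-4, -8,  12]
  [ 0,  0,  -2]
λ = -2: alg = 3, geom = 2

Step 1 — factor the characteristic polynomial to read off the algebraic multiplicities:
  χ_A(x) = (x + 2)^3

Step 2 — compute geometric multiplicities via the rank-nullity identity g(λ) = n − rank(A − λI):
  rank(A − (-2)·I) = 1, so dim ker(A − (-2)·I) = n − 1 = 2

Summary:
  λ = -2: algebraic multiplicity = 3, geometric multiplicity = 2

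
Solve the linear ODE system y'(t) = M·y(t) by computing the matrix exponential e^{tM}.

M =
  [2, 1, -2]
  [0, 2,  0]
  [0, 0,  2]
e^{tM} =
  [exp(2*t), t*exp(2*t), -2*t*exp(2*t)]
  [0, exp(2*t), 0]
  [0, 0, exp(2*t)]

Strategy: write M = P · J · P⁻¹ where J is a Jordan canonical form, so e^{tM} = P · e^{tJ} · P⁻¹, and e^{tJ} can be computed block-by-block.

M has Jordan form
J =
  [2, 1, 0]
  [0, 2, 0]
  [0, 0, 2]
(up to reordering of blocks).

Per-block formulas:
  For a 2×2 Jordan block J_2(2): exp(t · J_2(2)) = e^(2t)·(I + t·N), where N is the 2×2 nilpotent shift.
  For a 1×1 block at λ = 2: exp(t · [2]) = [e^(2t)].

After assembling e^{tJ} and conjugating by P, we get:

e^{tM} =
  [exp(2*t), t*exp(2*t), -2*t*exp(2*t)]
  [0, exp(2*t), 0]
  [0, 0, exp(2*t)]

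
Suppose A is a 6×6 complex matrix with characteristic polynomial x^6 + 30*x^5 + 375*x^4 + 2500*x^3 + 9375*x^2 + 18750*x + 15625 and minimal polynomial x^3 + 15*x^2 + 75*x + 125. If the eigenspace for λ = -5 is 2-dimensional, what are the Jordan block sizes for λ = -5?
Block sizes for λ = -5: [3, 3]

Step 1 — from the characteristic polynomial, algebraic multiplicity of λ = -5 is 6. From dim ker(A − (-5)·I) = 2, there are exactly 2 Jordan blocks for λ = -5.
Step 2 — from the minimal polynomial, the factor (x + 5)^3 tells us the largest block for λ = -5 has size 3.
Step 3 — with total size 6, 2 blocks, and largest block 3, the block sizes (in nonincreasing order) are [3, 3].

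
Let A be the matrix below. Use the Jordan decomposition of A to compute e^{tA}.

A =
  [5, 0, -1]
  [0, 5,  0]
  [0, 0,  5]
e^{tA} =
  [exp(5*t), 0, -t*exp(5*t)]
  [0, exp(5*t), 0]
  [0, 0, exp(5*t)]

Strategy: write A = P · J · P⁻¹ where J is a Jordan canonical form, so e^{tA} = P · e^{tJ} · P⁻¹, and e^{tJ} can be computed block-by-block.

A has Jordan form
J =
  [5, 1, 0]
  [0, 5, 0]
  [0, 0, 5]
(up to reordering of blocks).

Per-block formulas:
  For a 1×1 block at λ = 5: exp(t · [5]) = [e^(5t)].
  For a 2×2 Jordan block J_2(5): exp(t · J_2(5)) = e^(5t)·(I + t·N), where N is the 2×2 nilpotent shift.

After assembling e^{tJ} and conjugating by P, we get:

e^{tA} =
  [exp(5*t), 0, -t*exp(5*t)]
  [0, exp(5*t), 0]
  [0, 0, exp(5*t)]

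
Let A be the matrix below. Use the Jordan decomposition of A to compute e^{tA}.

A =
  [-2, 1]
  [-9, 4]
e^{tA} =
  [-3*t*exp(t) + exp(t), t*exp(t)]
  [-9*t*exp(t), 3*t*exp(t) + exp(t)]

Strategy: write A = P · J · P⁻¹ where J is a Jordan canonical form, so e^{tA} = P · e^{tJ} · P⁻¹, and e^{tJ} can be computed block-by-block.

A has Jordan form
J =
  [1, 1]
  [0, 1]
(up to reordering of blocks).

Per-block formulas:
  For a 2×2 Jordan block J_2(1): exp(t · J_2(1)) = e^(1t)·(I + t·N), where N is the 2×2 nilpotent shift.

After assembling e^{tJ} and conjugating by P, we get:

e^{tA} =
  [-3*t*exp(t) + exp(t), t*exp(t)]
  [-9*t*exp(t), 3*t*exp(t) + exp(t)]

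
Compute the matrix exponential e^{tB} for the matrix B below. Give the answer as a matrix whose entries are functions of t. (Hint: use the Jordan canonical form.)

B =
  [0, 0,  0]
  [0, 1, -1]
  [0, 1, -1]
e^{tB} =
  [1, 0, 0]
  [0, t + 1, -t]
  [0, t, 1 - t]

Strategy: write B = P · J · P⁻¹ where J is a Jordan canonical form, so e^{tB} = P · e^{tJ} · P⁻¹, and e^{tJ} can be computed block-by-block.

B has Jordan form
J =
  [0, 1, 0]
  [0, 0, 0]
  [0, 0, 0]
(up to reordering of blocks).

Per-block formulas:
  For a 2×2 Jordan block J_2(0): exp(t · J_2(0)) = e^(0t)·(I + t·N), where N is the 2×2 nilpotent shift.
  For a 1×1 block at λ = 0: exp(t · [0]) = [e^(0t)].

After assembling e^{tJ} and conjugating by P, we get:

e^{tB} =
  [1, 0, 0]
  [0, t + 1, -t]
  [0, t, 1 - t]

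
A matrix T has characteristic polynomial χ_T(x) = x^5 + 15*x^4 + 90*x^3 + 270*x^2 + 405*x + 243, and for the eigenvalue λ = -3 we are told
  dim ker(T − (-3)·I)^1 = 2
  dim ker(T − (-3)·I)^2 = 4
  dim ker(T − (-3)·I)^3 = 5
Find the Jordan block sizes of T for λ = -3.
Block sizes for λ = -3: [3, 2]

From the dimensions of kernels of powers, the number of Jordan blocks of size at least j is d_j − d_{j−1} where d_j = dim ker(N^j) (with d_0 = 0). Computing the differences gives [2, 2, 1].
The number of blocks of size exactly k is (#blocks of size ≥ k) − (#blocks of size ≥ k + 1), so the partition is: 1 block(s) of size 2, 1 block(s) of size 3.
In nonincreasing order the block sizes are [3, 2].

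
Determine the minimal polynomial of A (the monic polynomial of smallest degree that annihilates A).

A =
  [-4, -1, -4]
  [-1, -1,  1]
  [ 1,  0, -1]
x^3 + 6*x^2 + 12*x + 8

The characteristic polynomial is χ_A(x) = (x + 2)^3, so the eigenvalues are known. The minimal polynomial is
  m_A(x) = Π_λ (x − λ)^{k_λ}
where k_λ is the size of the *largest* Jordan block for λ (equivalently, the smallest k with (A − λI)^k v = 0 for every generalised eigenvector v of λ).

  λ = -2: largest Jordan block has size 3, contributing (x + 2)^3

So m_A(x) = (x + 2)^3 = x^3 + 6*x^2 + 12*x + 8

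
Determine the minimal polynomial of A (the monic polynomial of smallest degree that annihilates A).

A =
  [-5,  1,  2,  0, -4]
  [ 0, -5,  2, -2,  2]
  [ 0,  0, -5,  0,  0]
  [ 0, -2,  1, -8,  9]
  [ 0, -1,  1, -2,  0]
x^4 + 18*x^3 + 121*x^2 + 360*x + 400

The characteristic polynomial is χ_A(x) = (x + 4)^2*(x + 5)^3, so the eigenvalues are known. The minimal polynomial is
  m_A(x) = Π_λ (x − λ)^{k_λ}
where k_λ is the size of the *largest* Jordan block for λ (equivalently, the smallest k with (A − λI)^k v = 0 for every generalised eigenvector v of λ).

  λ = -5: largest Jordan block has size 2, contributing (x + 5)^2
  λ = -4: largest Jordan block has size 2, contributing (x + 4)^2

So m_A(x) = (x + 4)^2*(x + 5)^2 = x^4 + 18*x^3 + 121*x^2 + 360*x + 400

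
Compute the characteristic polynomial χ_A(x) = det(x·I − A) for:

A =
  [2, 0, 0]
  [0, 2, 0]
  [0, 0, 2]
x^3 - 6*x^2 + 12*x - 8

Expanding det(x·I − A) (e.g. by cofactor expansion or by noting that A is similar to its Jordan form J, which has the same characteristic polynomial as A) gives
  χ_A(x) = x^3 - 6*x^2 + 12*x - 8
which factors as (x - 2)^3. The eigenvalues (with algebraic multiplicities) are λ = 2 with multiplicity 3.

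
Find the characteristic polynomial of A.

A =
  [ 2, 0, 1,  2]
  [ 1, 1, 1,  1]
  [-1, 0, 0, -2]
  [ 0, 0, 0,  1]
x^4 - 4*x^3 + 6*x^2 - 4*x + 1

Expanding det(x·I − A) (e.g. by cofactor expansion or by noting that A is similar to its Jordan form J, which has the same characteristic polynomial as A) gives
  χ_A(x) = x^4 - 4*x^3 + 6*x^2 - 4*x + 1
which factors as (x - 1)^4. The eigenvalues (with algebraic multiplicities) are λ = 1 with multiplicity 4.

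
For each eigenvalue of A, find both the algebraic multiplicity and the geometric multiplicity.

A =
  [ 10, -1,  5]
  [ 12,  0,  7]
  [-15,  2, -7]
λ = 1: alg = 3, geom = 1

Step 1 — factor the characteristic polynomial to read off the algebraic multiplicities:
  χ_A(x) = (x - 1)^3

Step 2 — compute geometric multiplicities via the rank-nullity identity g(λ) = n − rank(A − λI):
  rank(A − (1)·I) = 2, so dim ker(A − (1)·I) = n − 2 = 1

Summary:
  λ = 1: algebraic multiplicity = 3, geometric multiplicity = 1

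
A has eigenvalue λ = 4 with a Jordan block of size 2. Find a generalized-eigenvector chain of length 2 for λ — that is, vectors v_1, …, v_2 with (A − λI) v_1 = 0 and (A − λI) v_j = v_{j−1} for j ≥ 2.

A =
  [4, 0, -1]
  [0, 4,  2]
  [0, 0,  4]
A Jordan chain for λ = 4 of length 2:
v_1 = (-1, 2, 0)ᵀ
v_2 = (0, 0, 1)ᵀ

Let N = A − (4)·I. We want v_2 with N^2 v_2 = 0 but N^1 v_2 ≠ 0; then v_{j-1} := N · v_j for j = 2, …, 2.

Pick v_2 = (0, 0, 1)ᵀ.
Then v_1 = N · v_2 = (-1, 2, 0)ᵀ.

Sanity check: (A − (4)·I) v_1 = (0, 0, 0)ᵀ = 0. ✓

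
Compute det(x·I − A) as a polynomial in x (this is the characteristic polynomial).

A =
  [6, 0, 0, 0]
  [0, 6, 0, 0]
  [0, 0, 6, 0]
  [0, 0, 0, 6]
x^4 - 24*x^3 + 216*x^2 - 864*x + 1296

Expanding det(x·I − A) (e.g. by cofactor expansion or by noting that A is similar to its Jordan form J, which has the same characteristic polynomial as A) gives
  χ_A(x) = x^4 - 24*x^3 + 216*x^2 - 864*x + 1296
which factors as (x - 6)^4. The eigenvalues (with algebraic multiplicities) are λ = 6 with multiplicity 4.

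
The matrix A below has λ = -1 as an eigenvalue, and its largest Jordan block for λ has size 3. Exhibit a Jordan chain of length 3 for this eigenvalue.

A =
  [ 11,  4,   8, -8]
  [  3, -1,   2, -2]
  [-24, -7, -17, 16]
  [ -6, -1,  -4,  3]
A Jordan chain for λ = -1 of length 3:
v_1 = (12, 0, -21, -3)ᵀ
v_2 = (12, 3, -24, -6)ᵀ
v_3 = (1, 0, 0, 0)ᵀ

Let N = A − (-1)·I. We want v_3 with N^3 v_3 = 0 but N^2 v_3 ≠ 0; then v_{j-1} := N · v_j for j = 3, …, 2.

Pick v_3 = (1, 0, 0, 0)ᵀ.
Then v_2 = N · v_3 = (12, 3, -24, -6)ᵀ.
Then v_1 = N · v_2 = (12, 0, -21, -3)ᵀ.

Sanity check: (A − (-1)·I) v_1 = (0, 0, 0, 0)ᵀ = 0. ✓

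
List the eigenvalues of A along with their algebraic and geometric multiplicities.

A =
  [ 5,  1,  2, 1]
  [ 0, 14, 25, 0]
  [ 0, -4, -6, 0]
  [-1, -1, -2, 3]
λ = 4: alg = 4, geom = 2

Step 1 — factor the characteristic polynomial to read off the algebraic multiplicities:
  χ_A(x) = (x - 4)^4

Step 2 — compute geometric multiplicities via the rank-nullity identity g(λ) = n − rank(A − λI):
  rank(A − (4)·I) = 2, so dim ker(A − (4)·I) = n − 2 = 2

Summary:
  λ = 4: algebraic multiplicity = 4, geometric multiplicity = 2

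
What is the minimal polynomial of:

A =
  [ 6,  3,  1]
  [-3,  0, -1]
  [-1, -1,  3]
x^3 - 9*x^2 + 27*x - 27

The characteristic polynomial is χ_A(x) = (x - 3)^3, so the eigenvalues are known. The minimal polynomial is
  m_A(x) = Π_λ (x − λ)^{k_λ}
where k_λ is the size of the *largest* Jordan block for λ (equivalently, the smallest k with (A − λI)^k v = 0 for every generalised eigenvector v of λ).

  λ = 3: largest Jordan block has size 3, contributing (x − 3)^3

So m_A(x) = (x - 3)^3 = x^3 - 9*x^2 + 27*x - 27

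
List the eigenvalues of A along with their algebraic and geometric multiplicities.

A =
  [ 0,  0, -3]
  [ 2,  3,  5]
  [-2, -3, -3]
λ = 0: alg = 3, geom = 1

Step 1 — factor the characteristic polynomial to read off the algebraic multiplicities:
  χ_A(x) = x^3

Step 2 — compute geometric multiplicities via the rank-nullity identity g(λ) = n − rank(A − λI):
  rank(A − (0)·I) = 2, so dim ker(A − (0)·I) = n − 2 = 1

Summary:
  λ = 0: algebraic multiplicity = 3, geometric multiplicity = 1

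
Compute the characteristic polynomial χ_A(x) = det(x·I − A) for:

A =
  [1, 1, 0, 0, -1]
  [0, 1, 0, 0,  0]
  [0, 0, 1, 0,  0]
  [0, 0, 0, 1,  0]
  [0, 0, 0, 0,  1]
x^5 - 5*x^4 + 10*x^3 - 10*x^2 + 5*x - 1

Expanding det(x·I − A) (e.g. by cofactor expansion or by noting that A is similar to its Jordan form J, which has the same characteristic polynomial as A) gives
  χ_A(x) = x^5 - 5*x^4 + 10*x^3 - 10*x^2 + 5*x - 1
which factors as (x - 1)^5. The eigenvalues (with algebraic multiplicities) are λ = 1 with multiplicity 5.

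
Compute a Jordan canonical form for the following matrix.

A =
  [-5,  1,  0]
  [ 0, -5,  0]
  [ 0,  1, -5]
J_2(-5) ⊕ J_1(-5)

The characteristic polynomial is
  det(x·I − A) = x^3 + 15*x^2 + 75*x + 125 = (x + 5)^3

Eigenvalues and multiplicities (the geometric multiplicity of λ is n − rank(A − λI), which equals the number of Jordan blocks for λ):
  λ = -5: algebraic multiplicity = 3, geometric multiplicity = 2

Determining the block sizes for each eigenvalue:
  λ = -5: 2 blocks summing to 3 forces exactly one block of size 2 and the rest size 1 → block sizes [2, 1]

Assembling the blocks gives a Jordan form
J =
  [-5,  1,  0]
  [ 0, -5,  0]
  [ 0,  0, -5]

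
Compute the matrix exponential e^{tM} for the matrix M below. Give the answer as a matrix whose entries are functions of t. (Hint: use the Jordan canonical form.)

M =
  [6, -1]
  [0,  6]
e^{tM} =
  [exp(6*t), -t*exp(6*t)]
  [0, exp(6*t)]

Strategy: write M = P · J · P⁻¹ where J is a Jordan canonical form, so e^{tM} = P · e^{tJ} · P⁻¹, and e^{tJ} can be computed block-by-block.

M has Jordan form
J =
  [6, 1]
  [0, 6]
(up to reordering of blocks).

Per-block formulas:
  For a 2×2 Jordan block J_2(6): exp(t · J_2(6)) = e^(6t)·(I + t·N), where N is the 2×2 nilpotent shift.

After assembling e^{tJ} and conjugating by P, we get:

e^{tM} =
  [exp(6*t), -t*exp(6*t)]
  [0, exp(6*t)]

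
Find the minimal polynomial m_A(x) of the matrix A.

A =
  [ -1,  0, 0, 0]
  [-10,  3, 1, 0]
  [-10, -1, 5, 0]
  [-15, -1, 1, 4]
x^3 - 7*x^2 + 8*x + 16

The characteristic polynomial is χ_A(x) = (x - 4)^3*(x + 1), so the eigenvalues are known. The minimal polynomial is
  m_A(x) = Π_λ (x − λ)^{k_λ}
where k_λ is the size of the *largest* Jordan block for λ (equivalently, the smallest k with (A − λI)^k v = 0 for every generalised eigenvector v of λ).

  λ = -1: largest Jordan block has size 1, contributing (x + 1)
  λ = 4: largest Jordan block has size 2, contributing (x − 4)^2

So m_A(x) = (x - 4)^2*(x + 1) = x^3 - 7*x^2 + 8*x + 16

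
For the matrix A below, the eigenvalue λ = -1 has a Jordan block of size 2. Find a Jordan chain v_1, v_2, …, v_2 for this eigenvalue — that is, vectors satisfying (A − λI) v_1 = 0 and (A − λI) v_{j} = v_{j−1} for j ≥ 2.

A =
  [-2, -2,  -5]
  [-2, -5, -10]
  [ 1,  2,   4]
A Jordan chain for λ = -1 of length 2:
v_1 = (-1, -2, 1)ᵀ
v_2 = (1, 0, 0)ᵀ

Let N = A − (-1)·I. We want v_2 with N^2 v_2 = 0 but N^1 v_2 ≠ 0; then v_{j-1} := N · v_j for j = 2, …, 2.

Pick v_2 = (1, 0, 0)ᵀ.
Then v_1 = N · v_2 = (-1, -2, 1)ᵀ.

Sanity check: (A − (-1)·I) v_1 = (0, 0, 0)ᵀ = 0. ✓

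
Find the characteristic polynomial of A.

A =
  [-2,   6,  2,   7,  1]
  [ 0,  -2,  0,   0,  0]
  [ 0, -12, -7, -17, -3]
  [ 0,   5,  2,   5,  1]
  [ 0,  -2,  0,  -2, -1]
x^5 + 7*x^4 + 19*x^3 + 25*x^2 + 16*x + 4

Expanding det(x·I − A) (e.g. by cofactor expansion or by noting that A is similar to its Jordan form J, which has the same characteristic polynomial as A) gives
  χ_A(x) = x^5 + 7*x^4 + 19*x^3 + 25*x^2 + 16*x + 4
which factors as (x + 1)^3*(x + 2)^2. The eigenvalues (with algebraic multiplicities) are λ = -2 with multiplicity 2, λ = -1 with multiplicity 3.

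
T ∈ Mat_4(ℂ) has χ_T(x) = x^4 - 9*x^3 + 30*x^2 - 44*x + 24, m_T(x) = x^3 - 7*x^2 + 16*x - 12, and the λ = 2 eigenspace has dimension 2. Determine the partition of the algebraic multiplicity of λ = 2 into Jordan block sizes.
Block sizes for λ = 2: [2, 1]

Step 1 — from the characteristic polynomial, algebraic multiplicity of λ = 2 is 3. From dim ker(T − (2)·I) = 2, there are exactly 2 Jordan blocks for λ = 2.
Step 2 — from the minimal polynomial, the factor (x − 2)^2 tells us the largest block for λ = 2 has size 2.
Step 3 — with total size 3, 2 blocks, and largest block 2, the block sizes (in nonincreasing order) are [2, 1].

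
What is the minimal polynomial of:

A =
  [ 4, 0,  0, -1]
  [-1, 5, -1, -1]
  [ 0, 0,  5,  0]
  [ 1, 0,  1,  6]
x^3 - 15*x^2 + 75*x - 125

The characteristic polynomial is χ_A(x) = (x - 5)^4, so the eigenvalues are known. The minimal polynomial is
  m_A(x) = Π_λ (x − λ)^{k_λ}
where k_λ is the size of the *largest* Jordan block for λ (equivalently, the smallest k with (A − λI)^k v = 0 for every generalised eigenvector v of λ).

  λ = 5: largest Jordan block has size 3, contributing (x − 5)^3

So m_A(x) = (x - 5)^3 = x^3 - 15*x^2 + 75*x - 125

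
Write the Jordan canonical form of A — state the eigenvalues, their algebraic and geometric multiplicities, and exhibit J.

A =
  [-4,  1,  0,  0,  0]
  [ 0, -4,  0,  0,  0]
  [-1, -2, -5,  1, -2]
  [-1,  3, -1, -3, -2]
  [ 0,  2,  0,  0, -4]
J_2(-4) ⊕ J_2(-4) ⊕ J_1(-4)

The characteristic polynomial is
  det(x·I − A) = x^5 + 20*x^4 + 160*x^3 + 640*x^2 + 1280*x + 1024 = (x + 4)^5

Eigenvalues and multiplicities (the geometric multiplicity of λ is n − rank(A − λI), which equals the number of Jordan blocks for λ):
  λ = -4: algebraic multiplicity = 5, geometric multiplicity = 3

Determining the block sizes for each eigenvalue:
  λ = -4: with am = 5 and gm = 3, the partition is not yet determined (e.g. several partitions of 5 into 3 parts exist). Let N = A − (-4)·I. Computing rank(N^1) = 2, rank(N^2) = 0; the number of blocks of size ≥ j is rank(N^{j−1}) − rank(N^j), giving [3, 2]. So we have 2 block(s) of size 2, 1 block(s) of size 1 → block sizes [2, 2, 1]

Assembling the blocks gives a Jordan form
J =
  [-4,  1,  0,  0,  0]
  [ 0, -4,  0,  0,  0]
  [ 0,  0, -4,  1,  0]
  [ 0,  0,  0, -4,  0]
  [ 0,  0,  0,  0, -4]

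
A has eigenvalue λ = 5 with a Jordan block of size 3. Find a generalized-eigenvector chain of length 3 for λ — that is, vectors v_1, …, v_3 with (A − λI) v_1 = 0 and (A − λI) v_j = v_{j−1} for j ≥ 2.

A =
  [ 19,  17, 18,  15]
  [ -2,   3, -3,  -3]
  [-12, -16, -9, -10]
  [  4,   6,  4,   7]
A Jordan chain for λ = 5 of length 3:
v_1 = (6, 0, -8, 4)ᵀ
v_2 = (14, -2, -12, 4)ᵀ
v_3 = (1, 0, 0, 0)ᵀ

Let N = A − (5)·I. We want v_3 with N^3 v_3 = 0 but N^2 v_3 ≠ 0; then v_{j-1} := N · v_j for j = 3, …, 2.

Pick v_3 = (1, 0, 0, 0)ᵀ.
Then v_2 = N · v_3 = (14, -2, -12, 4)ᵀ.
Then v_1 = N · v_2 = (6, 0, -8, 4)ᵀ.

Sanity check: (A − (5)·I) v_1 = (0, 0, 0, 0)ᵀ = 0. ✓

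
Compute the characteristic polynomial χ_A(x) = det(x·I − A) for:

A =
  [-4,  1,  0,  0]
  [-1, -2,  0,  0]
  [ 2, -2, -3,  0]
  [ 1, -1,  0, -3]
x^4 + 12*x^3 + 54*x^2 + 108*x + 81

Expanding det(x·I − A) (e.g. by cofactor expansion or by noting that A is similar to its Jordan form J, which has the same characteristic polynomial as A) gives
  χ_A(x) = x^4 + 12*x^3 + 54*x^2 + 108*x + 81
which factors as (x + 3)^4. The eigenvalues (with algebraic multiplicities) are λ = -3 with multiplicity 4.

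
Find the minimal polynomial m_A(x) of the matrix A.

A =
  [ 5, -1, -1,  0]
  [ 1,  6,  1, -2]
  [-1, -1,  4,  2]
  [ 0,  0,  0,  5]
x^3 - 15*x^2 + 75*x - 125

The characteristic polynomial is χ_A(x) = (x - 5)^4, so the eigenvalues are known. The minimal polynomial is
  m_A(x) = Π_λ (x − λ)^{k_λ}
where k_λ is the size of the *largest* Jordan block for λ (equivalently, the smallest k with (A − λI)^k v = 0 for every generalised eigenvector v of λ).

  λ = 5: largest Jordan block has size 3, contributing (x − 5)^3

So m_A(x) = (x - 5)^3 = x^3 - 15*x^2 + 75*x - 125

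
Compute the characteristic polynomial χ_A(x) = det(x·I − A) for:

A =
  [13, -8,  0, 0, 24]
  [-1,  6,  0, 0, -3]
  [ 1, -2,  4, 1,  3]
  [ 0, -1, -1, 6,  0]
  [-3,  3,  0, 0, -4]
x^5 - 25*x^4 + 250*x^3 - 1250*x^2 + 3125*x - 3125

Expanding det(x·I − A) (e.g. by cofactor expansion or by noting that A is similar to its Jordan form J, which has the same characteristic polynomial as A) gives
  χ_A(x) = x^5 - 25*x^4 + 250*x^3 - 1250*x^2 + 3125*x - 3125
which factors as (x - 5)^5. The eigenvalues (with algebraic multiplicities) are λ = 5 with multiplicity 5.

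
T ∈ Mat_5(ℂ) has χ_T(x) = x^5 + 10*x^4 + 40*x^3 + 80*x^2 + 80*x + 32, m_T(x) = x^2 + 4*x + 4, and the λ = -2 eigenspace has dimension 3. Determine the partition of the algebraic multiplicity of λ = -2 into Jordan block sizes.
Block sizes for λ = -2: [2, 2, 1]

Step 1 — from the characteristic polynomial, algebraic multiplicity of λ = -2 is 5. From dim ker(T − (-2)·I) = 3, there are exactly 3 Jordan blocks for λ = -2.
Step 2 — from the minimal polynomial, the factor (x + 2)^2 tells us the largest block for λ = -2 has size 2.
Step 3 — with total size 5, 3 blocks, and largest block 2, the block sizes (in nonincreasing order) are [2, 2, 1].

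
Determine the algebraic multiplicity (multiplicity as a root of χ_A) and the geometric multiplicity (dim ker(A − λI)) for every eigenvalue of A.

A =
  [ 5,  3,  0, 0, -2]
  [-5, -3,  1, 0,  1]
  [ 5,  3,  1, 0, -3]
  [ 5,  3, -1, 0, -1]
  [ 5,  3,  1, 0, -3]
λ = 0: alg = 5, geom = 3

Step 1 — factor the characteristic polynomial to read off the algebraic multiplicities:
  χ_A(x) = x^5

Step 2 — compute geometric multiplicities via the rank-nullity identity g(λ) = n − rank(A − λI):
  rank(A − (0)·I) = 2, so dim ker(A − (0)·I) = n − 2 = 3

Summary:
  λ = 0: algebraic multiplicity = 5, geometric multiplicity = 3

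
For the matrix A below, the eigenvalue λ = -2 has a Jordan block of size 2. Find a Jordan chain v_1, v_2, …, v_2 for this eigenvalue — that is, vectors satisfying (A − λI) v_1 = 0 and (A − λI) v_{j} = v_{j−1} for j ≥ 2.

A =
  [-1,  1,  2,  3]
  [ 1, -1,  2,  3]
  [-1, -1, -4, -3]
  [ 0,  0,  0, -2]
A Jordan chain for λ = -2 of length 2:
v_1 = (1, 1, -1, 0)ᵀ
v_2 = (1, 0, 0, 0)ᵀ

Let N = A − (-2)·I. We want v_2 with N^2 v_2 = 0 but N^1 v_2 ≠ 0; then v_{j-1} := N · v_j for j = 2, …, 2.

Pick v_2 = (1, 0, 0, 0)ᵀ.
Then v_1 = N · v_2 = (1, 1, -1, 0)ᵀ.

Sanity check: (A − (-2)·I) v_1 = (0, 0, 0, 0)ᵀ = 0. ✓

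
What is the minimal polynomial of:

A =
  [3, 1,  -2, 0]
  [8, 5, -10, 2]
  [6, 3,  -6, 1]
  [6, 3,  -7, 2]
x^2 - 2*x + 1

The characteristic polynomial is χ_A(x) = (x - 1)^4, so the eigenvalues are known. The minimal polynomial is
  m_A(x) = Π_λ (x − λ)^{k_λ}
where k_λ is the size of the *largest* Jordan block for λ (equivalently, the smallest k with (A − λI)^k v = 0 for every generalised eigenvector v of λ).

  λ = 1: largest Jordan block has size 2, contributing (x − 1)^2

So m_A(x) = (x - 1)^2 = x^2 - 2*x + 1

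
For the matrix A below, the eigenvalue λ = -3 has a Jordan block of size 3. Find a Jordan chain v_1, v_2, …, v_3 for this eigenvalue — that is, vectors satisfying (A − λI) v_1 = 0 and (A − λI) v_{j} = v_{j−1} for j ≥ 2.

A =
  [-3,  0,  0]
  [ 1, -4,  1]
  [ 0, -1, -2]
A Jordan chain for λ = -3 of length 3:
v_1 = (0, -1, -1)ᵀ
v_2 = (0, 1, 0)ᵀ
v_3 = (1, 0, 0)ᵀ

Let N = A − (-3)·I. We want v_3 with N^3 v_3 = 0 but N^2 v_3 ≠ 0; then v_{j-1} := N · v_j for j = 3, …, 2.

Pick v_3 = (1, 0, 0)ᵀ.
Then v_2 = N · v_3 = (0, 1, 0)ᵀ.
Then v_1 = N · v_2 = (0, -1, -1)ᵀ.

Sanity check: (A − (-3)·I) v_1 = (0, 0, 0)ᵀ = 0. ✓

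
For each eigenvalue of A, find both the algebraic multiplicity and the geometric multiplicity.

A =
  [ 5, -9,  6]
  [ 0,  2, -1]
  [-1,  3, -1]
λ = 2: alg = 3, geom = 1

Step 1 — factor the characteristic polynomial to read off the algebraic multiplicities:
  χ_A(x) = (x - 2)^3

Step 2 — compute geometric multiplicities via the rank-nullity identity g(λ) = n − rank(A − λI):
  rank(A − (2)·I) = 2, so dim ker(A − (2)·I) = n − 2 = 1

Summary:
  λ = 2: algebraic multiplicity = 3, geometric multiplicity = 1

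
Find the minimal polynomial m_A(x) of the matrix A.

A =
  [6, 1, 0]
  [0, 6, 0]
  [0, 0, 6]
x^2 - 12*x + 36

The characteristic polynomial is χ_A(x) = (x - 6)^3, so the eigenvalues are known. The minimal polynomial is
  m_A(x) = Π_λ (x − λ)^{k_λ}
where k_λ is the size of the *largest* Jordan block for λ (equivalently, the smallest k with (A − λI)^k v = 0 for every generalised eigenvector v of λ).

  λ = 6: largest Jordan block has size 2, contributing (x − 6)^2

So m_A(x) = (x - 6)^2 = x^2 - 12*x + 36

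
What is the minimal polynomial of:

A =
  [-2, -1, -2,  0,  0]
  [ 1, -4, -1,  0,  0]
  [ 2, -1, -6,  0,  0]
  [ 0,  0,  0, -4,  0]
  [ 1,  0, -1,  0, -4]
x^3 + 12*x^2 + 48*x + 64

The characteristic polynomial is χ_A(x) = (x + 4)^5, so the eigenvalues are known. The minimal polynomial is
  m_A(x) = Π_λ (x − λ)^{k_λ}
where k_λ is the size of the *largest* Jordan block for λ (equivalently, the smallest k with (A − λI)^k v = 0 for every generalised eigenvector v of λ).

  λ = -4: largest Jordan block has size 3, contributing (x + 4)^3

So m_A(x) = (x + 4)^3 = x^3 + 12*x^2 + 48*x + 64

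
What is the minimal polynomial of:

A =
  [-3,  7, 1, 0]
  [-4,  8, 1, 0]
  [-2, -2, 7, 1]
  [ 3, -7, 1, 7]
x^4 - 19*x^3 + 126*x^2 - 324*x + 216

The characteristic polynomial is χ_A(x) = (x - 6)^3*(x - 1), so the eigenvalues are known. The minimal polynomial is
  m_A(x) = Π_λ (x − λ)^{k_λ}
where k_λ is the size of the *largest* Jordan block for λ (equivalently, the smallest k with (A − λI)^k v = 0 for every generalised eigenvector v of λ).

  λ = 1: largest Jordan block has size 1, contributing (x − 1)
  λ = 6: largest Jordan block has size 3, contributing (x − 6)^3

So m_A(x) = (x - 6)^3*(x - 1) = x^4 - 19*x^3 + 126*x^2 - 324*x + 216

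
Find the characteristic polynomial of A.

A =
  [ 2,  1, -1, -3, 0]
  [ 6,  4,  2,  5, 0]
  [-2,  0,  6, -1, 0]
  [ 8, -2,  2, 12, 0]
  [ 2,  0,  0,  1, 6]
x^5 - 30*x^4 + 360*x^3 - 2160*x^2 + 6480*x - 7776

Expanding det(x·I − A) (e.g. by cofactor expansion or by noting that A is similar to its Jordan form J, which has the same characteristic polynomial as A) gives
  χ_A(x) = x^5 - 30*x^4 + 360*x^3 - 2160*x^2 + 6480*x - 7776
which factors as (x - 6)^5. The eigenvalues (with algebraic multiplicities) are λ = 6 with multiplicity 5.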